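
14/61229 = 2/8747 ≈ 0.000229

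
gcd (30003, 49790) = 1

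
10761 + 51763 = 62524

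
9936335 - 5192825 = 4743510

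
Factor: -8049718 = -1 * 2^1 * 463^1 * 8693^1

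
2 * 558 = 1116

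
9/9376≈0.000960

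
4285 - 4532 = -247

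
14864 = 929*16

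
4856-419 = 4437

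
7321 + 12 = 7333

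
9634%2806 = 1216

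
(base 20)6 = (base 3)20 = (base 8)6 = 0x6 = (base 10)6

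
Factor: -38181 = -1*3^1*11^1*13^1*89^1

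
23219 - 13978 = 9241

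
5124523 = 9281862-4157339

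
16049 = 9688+6361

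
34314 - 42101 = -7787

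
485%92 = 25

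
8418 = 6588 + 1830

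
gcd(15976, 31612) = 4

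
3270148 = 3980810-710662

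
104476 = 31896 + 72580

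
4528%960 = 688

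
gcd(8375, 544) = 1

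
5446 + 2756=8202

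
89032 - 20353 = 68679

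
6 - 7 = -1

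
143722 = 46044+97678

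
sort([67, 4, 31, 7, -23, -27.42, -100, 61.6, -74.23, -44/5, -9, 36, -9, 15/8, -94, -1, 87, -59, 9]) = [-100, -94, -74.23, -59, -27.42, -23, -9, -9, -44/5, -1, 15/8, 4, 7, 9, 31, 36, 61.6, 67, 87]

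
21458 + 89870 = 111328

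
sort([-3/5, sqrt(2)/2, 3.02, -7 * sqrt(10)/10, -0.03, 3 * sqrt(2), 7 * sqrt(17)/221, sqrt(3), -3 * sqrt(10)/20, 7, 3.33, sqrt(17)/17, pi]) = [-7 * sqrt(10)/10, -3/5, -3 * sqrt(10)/20, -0.03, 7 * sqrt(17)/221, sqrt(17)/17, sqrt(2)/2, sqrt(3), 3.02, pi, 3.33, 3 * sqrt(2), 7]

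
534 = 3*178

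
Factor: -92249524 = -1*2^2*151^1*163^1*937^1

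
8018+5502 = 13520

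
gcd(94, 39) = 1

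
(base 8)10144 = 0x1064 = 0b1000001100100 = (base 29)4sk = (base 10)4196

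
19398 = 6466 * 3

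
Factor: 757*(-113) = -1*113^1*757^1 = -85541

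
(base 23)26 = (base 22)28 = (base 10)52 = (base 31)1l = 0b110100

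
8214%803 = 184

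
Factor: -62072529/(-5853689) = 3^1*257^(-1)*22777^(-1)*20690843^1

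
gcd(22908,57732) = 12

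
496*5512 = 2733952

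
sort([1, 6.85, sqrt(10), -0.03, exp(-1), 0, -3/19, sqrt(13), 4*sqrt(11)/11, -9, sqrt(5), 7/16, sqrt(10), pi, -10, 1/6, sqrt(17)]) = [-10, -9, -3/19, -0.03, 0, 1/6, exp(-1), 7/16, 1, 4*sqrt(11)/11, sqrt(5), pi, sqrt(10), sqrt(10), sqrt(13), sqrt(17), 6.85]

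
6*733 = 4398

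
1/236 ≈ 0.00424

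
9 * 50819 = 457371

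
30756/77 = 2796/7 ≈ 399.43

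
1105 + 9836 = 10941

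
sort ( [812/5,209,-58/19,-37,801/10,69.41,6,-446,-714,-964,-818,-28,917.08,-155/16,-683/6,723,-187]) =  [-964,-818,-714,-446,-187,-683/6,-37,-28,-155/16,-58/19,6,69.41,801/10,812/5,209,723,917.08]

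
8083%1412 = 1023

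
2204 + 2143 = 4347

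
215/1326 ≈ 0.162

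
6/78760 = 3/39380 ≈ 0.0000762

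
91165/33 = 2762 + 19/33 ≈ 2762.58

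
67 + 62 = 129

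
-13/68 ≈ -0.191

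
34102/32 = 1065 + 11/16 ≈ 1065.69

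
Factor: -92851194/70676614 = -1*3^1*919^(-1)*38453^(-1)*15475199^1 = -46425597/35338307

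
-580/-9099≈0.0637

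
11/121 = 1/11 ≈ 0.0909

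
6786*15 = 101790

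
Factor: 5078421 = 3^2*564269^1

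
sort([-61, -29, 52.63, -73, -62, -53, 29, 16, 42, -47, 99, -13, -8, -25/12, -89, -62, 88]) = [-89, -73, -62, -62, -61, -53, -47, -29, -13, -8, -25/12, 16, 29, 42, 52.63, 88, 99]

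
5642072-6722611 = -1080539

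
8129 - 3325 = 4804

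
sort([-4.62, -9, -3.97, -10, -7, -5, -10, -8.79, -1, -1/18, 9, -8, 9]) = [-10, -10, -9, -8.79, -8, -7, -5, -4.62, -3.97, -1, -1/18, 9, 9]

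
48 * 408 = 19584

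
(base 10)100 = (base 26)3m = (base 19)55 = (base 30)3a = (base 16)64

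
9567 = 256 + 9311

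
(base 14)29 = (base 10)37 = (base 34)13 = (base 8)45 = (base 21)1g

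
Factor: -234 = -1*2^1*3^2*13^1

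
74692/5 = 14938+2/5 = 14938.40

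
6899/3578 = 1 + 3321/3578 ≈ 1.93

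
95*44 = 4180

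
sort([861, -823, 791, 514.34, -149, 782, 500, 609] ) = [-823, -149, 500, 514.34, 609, 782, 791, 861] 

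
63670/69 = 922 + 52/69 ≈ 922.75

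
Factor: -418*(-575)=2^1*5^2*11^1*19^1*23^1=240350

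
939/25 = 37 + 14/25 = 37.56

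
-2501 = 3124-5625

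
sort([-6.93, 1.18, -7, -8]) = [-8, -7, -6.93, 1.18]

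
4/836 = 1/209 ≈ 0.00478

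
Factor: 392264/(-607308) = -1*2^1*3^(-1)*13^(-1)*17^(-1)*229^(-1)*49033^1 = -98066/151827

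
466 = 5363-4897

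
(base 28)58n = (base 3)12201100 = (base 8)10107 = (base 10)4167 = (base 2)1000001000111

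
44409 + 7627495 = 7671904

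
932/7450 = 466/3725 ≈ 0.125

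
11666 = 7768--3898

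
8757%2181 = 33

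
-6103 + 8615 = 2512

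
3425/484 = 7 + 37/484 ≈ 7.08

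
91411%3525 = 3286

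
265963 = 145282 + 120681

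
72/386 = 36/193 ≈ 0.187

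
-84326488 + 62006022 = -22320466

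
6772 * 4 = 27088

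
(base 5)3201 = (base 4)12222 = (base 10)426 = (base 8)652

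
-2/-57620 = 1/28810 ≈ 0.0000347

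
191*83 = 15853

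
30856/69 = 447+13/69 ≈ 447.19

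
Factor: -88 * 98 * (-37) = 2^4 * 7^2 * 11^1 * 37^1 = 319088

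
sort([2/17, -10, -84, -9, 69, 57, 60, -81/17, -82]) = [-84, -82, -10, -9, -81/17, 2/17, 57, 60, 69]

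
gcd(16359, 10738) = 7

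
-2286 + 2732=446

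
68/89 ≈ 0.764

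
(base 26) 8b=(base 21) a9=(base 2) 11011011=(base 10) 219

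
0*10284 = 0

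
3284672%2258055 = 1026617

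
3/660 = 1/220 ≈ 0.00455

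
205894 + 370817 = 576711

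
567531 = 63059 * 9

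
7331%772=383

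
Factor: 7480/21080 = 11^1*31^(-1) = 11/31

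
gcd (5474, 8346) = 2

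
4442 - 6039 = -1597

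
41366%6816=470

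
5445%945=720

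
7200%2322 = 234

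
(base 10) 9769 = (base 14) 37bb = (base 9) 14354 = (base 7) 40324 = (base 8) 23051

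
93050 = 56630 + 36420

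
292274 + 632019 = 924293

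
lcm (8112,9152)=356928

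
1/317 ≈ 0.00315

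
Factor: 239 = 239^1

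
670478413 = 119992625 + 550485788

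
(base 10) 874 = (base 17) 307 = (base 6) 4014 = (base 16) 36a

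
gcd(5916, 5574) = 6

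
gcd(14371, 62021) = 1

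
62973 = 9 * 6997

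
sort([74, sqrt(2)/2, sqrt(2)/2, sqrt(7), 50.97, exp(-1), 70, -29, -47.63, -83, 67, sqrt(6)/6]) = [-83, -47.63, -29, exp(-1), sqrt(6)/6, sqrt(2)/2, sqrt(2)/2, sqrt(7), 50.97, 67, 70, 74]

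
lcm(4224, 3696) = 29568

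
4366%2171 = 24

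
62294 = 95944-33650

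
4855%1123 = 363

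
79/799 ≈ 0.0989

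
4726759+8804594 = 13531353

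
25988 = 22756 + 3232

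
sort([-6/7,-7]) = [-7,-6/7]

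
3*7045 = 21135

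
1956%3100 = 1956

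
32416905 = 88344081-55927176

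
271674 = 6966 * 39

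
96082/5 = 19216 + 2/5 = 19216.40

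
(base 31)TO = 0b1110011011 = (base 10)923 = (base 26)19D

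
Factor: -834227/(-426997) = 41^1*20347^1*426997^(-1)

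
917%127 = 28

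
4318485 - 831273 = 3487212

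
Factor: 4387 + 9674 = 3^1*43^1*109^1 = 14061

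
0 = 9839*0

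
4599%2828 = 1771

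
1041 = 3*347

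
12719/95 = 133 + 84/95 ≈ 133.88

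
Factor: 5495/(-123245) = -1 * 7^1 * 157^(-1) = -7/157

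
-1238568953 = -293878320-944690633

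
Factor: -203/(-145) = 5^(-1)*7^1 = 7/5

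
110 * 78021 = 8582310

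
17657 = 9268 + 8389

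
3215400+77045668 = 80261068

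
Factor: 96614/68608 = 2^(-9)*7^1*103^1 = 721/512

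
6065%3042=3023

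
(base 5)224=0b1000000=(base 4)1000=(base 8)100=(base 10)64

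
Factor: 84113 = 19^2 * 233^1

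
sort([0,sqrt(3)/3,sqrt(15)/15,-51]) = [-51,0,sqrt(15)/15,sqrt(3)/3]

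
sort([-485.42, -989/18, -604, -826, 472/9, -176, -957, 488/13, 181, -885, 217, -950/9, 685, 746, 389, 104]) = [-957, -885, -826, -604, -485.42, -176, -950/9, -989/18, 488/13, 472/9, 104, 181, 217, 389, 685, 746]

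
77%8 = 5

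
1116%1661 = 1116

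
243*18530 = 4502790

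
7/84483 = 1/12069 ≈ 0.0000829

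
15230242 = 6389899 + 8840343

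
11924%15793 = 11924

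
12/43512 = 1/3626 ≈ 0.000276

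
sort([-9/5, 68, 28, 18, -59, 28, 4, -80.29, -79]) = [-80.29, -79, -59, -9/5, 4, 18, 28, 28, 68]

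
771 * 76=58596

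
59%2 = 1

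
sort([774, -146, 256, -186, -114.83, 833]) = [-186, -146, -114.83, 256, 774, 833]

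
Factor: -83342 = -1 * 2^1 * 7^1 * 5953^1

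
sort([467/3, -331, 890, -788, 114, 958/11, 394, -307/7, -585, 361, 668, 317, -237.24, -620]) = [-788, -620, -585, -331, -237.24, -307/7, 958/11, 114, 467/3, 317, 361, 394, 668, 890]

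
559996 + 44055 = 604051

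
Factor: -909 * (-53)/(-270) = -1 * 2^(-1) * 3^(-1) * 5^(-1) * 53^1 * 101^1 = -5353/30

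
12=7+5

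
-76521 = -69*1109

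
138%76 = 62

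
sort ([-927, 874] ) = [-927, 874] 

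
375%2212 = 375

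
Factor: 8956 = 2^2 * 2239^1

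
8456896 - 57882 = 8399014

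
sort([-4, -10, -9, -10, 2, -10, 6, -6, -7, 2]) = [-10, -10, -10, -9, -7, -6, -4, 2, 2, 6]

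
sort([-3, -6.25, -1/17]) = [-6.25, -3, -1/17]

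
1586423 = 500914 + 1085509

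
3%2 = 1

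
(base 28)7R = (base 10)223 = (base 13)142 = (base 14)11D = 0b11011111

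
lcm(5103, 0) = 0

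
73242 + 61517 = 134759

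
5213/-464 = -11 - 109/464 ≈ -11.23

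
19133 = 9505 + 9628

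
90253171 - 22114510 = 68138661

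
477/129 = 3+30/43 ≈ 3.70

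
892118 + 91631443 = 92523561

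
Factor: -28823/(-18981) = 3^(-3) * 41^1 = 41/27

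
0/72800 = 0 = 0.00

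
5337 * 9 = 48033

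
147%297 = 147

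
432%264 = 168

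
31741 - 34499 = -2758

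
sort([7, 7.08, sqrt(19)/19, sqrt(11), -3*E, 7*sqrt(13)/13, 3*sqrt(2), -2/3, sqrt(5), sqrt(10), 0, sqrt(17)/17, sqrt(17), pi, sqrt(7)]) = [-3*E, -2/3, 0, sqrt(19)/19, sqrt(17)/17, 7*sqrt(13)/13, sqrt(5), sqrt(7), pi, sqrt(10), sqrt(11), sqrt(17), 3*sqrt(2), 7, 7.08]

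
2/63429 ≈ 0.0000315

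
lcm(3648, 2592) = 98496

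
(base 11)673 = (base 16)326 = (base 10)806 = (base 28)10m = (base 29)rn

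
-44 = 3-47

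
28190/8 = 14095/4 = 3523.75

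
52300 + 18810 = 71110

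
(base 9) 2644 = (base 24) 3ag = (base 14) a1a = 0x7c0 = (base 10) 1984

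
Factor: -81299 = -1 * 81299^1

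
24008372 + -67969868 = -43961496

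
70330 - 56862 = 13468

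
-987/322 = -141/46 ≈ -3.07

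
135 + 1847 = 1982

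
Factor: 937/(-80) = -1*2^(-4)*5^(-1)*937^1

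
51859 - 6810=45049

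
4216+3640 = 7856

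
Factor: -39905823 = -1 * 3^1 * 79^1 * 163^1 * 1033^1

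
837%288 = 261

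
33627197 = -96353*(-349)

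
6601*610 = 4026610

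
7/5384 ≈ 0.00130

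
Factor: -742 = -1 * 2^1 * 7^1 * 53^1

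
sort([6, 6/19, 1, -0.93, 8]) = [-0.93, 6/19, 1, 6, 8]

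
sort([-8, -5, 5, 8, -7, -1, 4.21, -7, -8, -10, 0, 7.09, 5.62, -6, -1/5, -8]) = [-10, -8, -8, -8, -7, -7, -6, -5, -1, -1/5, 0, 4.21, 5, 5.62, 7.09, 8]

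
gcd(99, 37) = 1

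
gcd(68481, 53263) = 7609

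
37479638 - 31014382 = 6465256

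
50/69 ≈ 0.725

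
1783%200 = 183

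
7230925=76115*95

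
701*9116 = 6390316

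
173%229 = 173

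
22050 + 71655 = 93705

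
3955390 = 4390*901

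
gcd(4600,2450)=50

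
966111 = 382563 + 583548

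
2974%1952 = 1022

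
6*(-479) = -2874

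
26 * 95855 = 2492230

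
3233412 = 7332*441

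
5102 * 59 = 301018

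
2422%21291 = 2422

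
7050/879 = 2350/293≈8.02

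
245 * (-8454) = -2071230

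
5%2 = 1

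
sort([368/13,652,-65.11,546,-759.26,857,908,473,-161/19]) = [-759.26,-65.11,-161/19,368/13,473,546,652,857,908]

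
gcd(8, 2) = 2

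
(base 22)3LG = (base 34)1MQ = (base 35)1K5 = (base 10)1930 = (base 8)3612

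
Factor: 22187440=2^4*5^1*11^1*19^1*1327^1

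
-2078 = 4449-6527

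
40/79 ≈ 0.506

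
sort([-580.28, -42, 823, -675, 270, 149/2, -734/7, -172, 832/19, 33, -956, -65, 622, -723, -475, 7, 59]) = [-956, -723, -675, -580.28, -475, -172, -734/7, -65, -42, 7, 33, 832/19, 59, 149/2, 270, 622, 823]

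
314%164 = 150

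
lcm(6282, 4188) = 12564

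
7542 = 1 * 7542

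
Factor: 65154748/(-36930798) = -1 * 2^1 * 3^(-2) * 613^(-1) * 3347^(-1) * 16288687^1 = -32577374/18465399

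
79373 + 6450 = 85823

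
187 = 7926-7739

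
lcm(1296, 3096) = 55728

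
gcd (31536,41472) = 432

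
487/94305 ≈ 0.00516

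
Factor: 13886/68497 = 2^1*11^(-1)*13^(-1)*53^1*131^1*479^(-1)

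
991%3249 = 991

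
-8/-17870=4/8935 ≈ 0.000448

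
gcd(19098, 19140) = 6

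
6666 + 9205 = 15871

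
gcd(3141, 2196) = 9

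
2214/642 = 3 + 48/107 ≈ 3.45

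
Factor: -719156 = -1*2^2*163^1*1103^1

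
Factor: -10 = -1 * 2^1 * 5^1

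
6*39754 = 238524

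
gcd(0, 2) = 2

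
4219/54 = 78 + 7/54 ≈ 78.13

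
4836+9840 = 14676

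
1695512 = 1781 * 952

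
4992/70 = 71+11/35 ≈ 71.31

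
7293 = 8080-787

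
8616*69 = 594504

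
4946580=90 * 54962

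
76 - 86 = -10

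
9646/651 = 1378/93 ≈ 14.82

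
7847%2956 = 1935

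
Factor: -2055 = -1 * 3^1 * 5^1 * 137^1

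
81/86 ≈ 0.942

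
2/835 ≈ 0.00240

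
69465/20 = 13893/4 = 3473.25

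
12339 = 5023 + 7316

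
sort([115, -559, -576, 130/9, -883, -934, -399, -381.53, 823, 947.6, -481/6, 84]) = [-934, -883, -576, -559, -399, -381.53, -481/6, 130/9, 84, 115, 823, 947.6]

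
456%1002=456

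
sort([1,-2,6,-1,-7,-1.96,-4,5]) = [-7,-4,-2,-1.96,-1,1,5,6]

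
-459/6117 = -153/2039 ≈ -0.0750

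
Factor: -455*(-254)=2^1*5^1*7^1*13^1*127^1=115570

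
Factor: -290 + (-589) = -1 * 3^1 * 293^1 = -879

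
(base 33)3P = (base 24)54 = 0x7C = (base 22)5E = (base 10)124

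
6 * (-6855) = -41130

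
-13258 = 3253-16511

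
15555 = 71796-56241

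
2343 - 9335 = -6992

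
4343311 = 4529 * 959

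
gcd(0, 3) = 3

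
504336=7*72048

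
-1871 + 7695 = 5824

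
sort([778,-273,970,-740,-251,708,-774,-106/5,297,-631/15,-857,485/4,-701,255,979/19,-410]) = [-857,-774,-740,-701,-410,-273,-251,-631/15,-106/5,979/19,485/4,255,297,708,778,970]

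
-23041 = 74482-97523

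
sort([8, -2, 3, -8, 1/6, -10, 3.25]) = [-10, -8, -2, 1/6, 3, 3.25, 8]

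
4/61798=2/30899 ≈ 0.0000647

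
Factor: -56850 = -1*2^1*3^1*5^2*379^1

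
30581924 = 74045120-43463196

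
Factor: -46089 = -1*3^4*569^1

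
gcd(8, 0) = 8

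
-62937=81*(-777)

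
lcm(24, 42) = 168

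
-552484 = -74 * 7466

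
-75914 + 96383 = 20469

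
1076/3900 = 269/975 ≈ 0.276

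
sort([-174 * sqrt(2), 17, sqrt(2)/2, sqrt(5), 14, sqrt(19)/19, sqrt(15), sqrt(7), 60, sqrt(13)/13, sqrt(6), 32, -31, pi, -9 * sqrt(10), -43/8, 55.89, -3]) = [-174 * sqrt(2), -31, -9 * sqrt(10), -43/8, -3, sqrt(19)/19, sqrt(13)/13, sqrt(2)/2, sqrt(5), sqrt(6), sqrt(7), pi, sqrt(15), 14, 17, 32, 55.89, 60]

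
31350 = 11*2850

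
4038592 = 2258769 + 1779823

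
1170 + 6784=7954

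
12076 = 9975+2101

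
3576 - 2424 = 1152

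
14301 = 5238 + 9063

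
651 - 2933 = -2282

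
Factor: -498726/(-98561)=2^1 * 3^2 * 103^1 * 269^1 * 98561^(-1)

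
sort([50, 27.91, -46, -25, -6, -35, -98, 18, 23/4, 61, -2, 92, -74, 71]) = [-98, -74, -46, -35, -25, -6, -2, 23/4, 18, 27.91, 50, 61, 71, 92]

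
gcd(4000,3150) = 50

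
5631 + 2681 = 8312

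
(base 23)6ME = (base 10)3694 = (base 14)14BC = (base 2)111001101110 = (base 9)5054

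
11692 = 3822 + 7870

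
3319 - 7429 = -4110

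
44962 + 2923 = 47885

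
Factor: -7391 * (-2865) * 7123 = 3^1 * 5^1 * 17^1 * 19^1 * 191^1 * 389^1 * 419^1 = 150831056445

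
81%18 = 9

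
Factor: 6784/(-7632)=-1 * 2^3 * 3^(-2)=-8/9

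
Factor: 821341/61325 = 5^(-2) * 11^(-1) * 53^1 * 223^(-1) * 15497^1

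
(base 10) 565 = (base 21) 15j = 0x235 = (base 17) 1g4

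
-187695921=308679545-496375466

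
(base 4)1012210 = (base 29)5al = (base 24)7k4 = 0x11a4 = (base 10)4516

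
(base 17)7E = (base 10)133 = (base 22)61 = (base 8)205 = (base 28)4L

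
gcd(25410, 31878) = 462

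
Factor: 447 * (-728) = -1 * 2^3 * 3^1 * 7^1 * 13^1 * 149^1 = -325416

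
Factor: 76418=2^1*19^1*2011^1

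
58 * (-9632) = -558656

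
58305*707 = 41221635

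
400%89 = 44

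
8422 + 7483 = 15905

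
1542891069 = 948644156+594246913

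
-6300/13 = -484 - 8/13 ≈ -484.62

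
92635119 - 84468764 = 8166355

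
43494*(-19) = -826386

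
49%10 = 9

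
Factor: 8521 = 8521^1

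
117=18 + 99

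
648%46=4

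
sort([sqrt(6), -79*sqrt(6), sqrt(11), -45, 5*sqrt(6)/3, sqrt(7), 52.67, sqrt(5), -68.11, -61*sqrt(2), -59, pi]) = [-79*sqrt(6), -61*sqrt(2), -68.11, -59, -45, sqrt(5), sqrt(6), sqrt(7), pi, sqrt(11), 5*sqrt(6)/3, 52.67]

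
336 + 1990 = 2326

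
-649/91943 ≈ -0.00706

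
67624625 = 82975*815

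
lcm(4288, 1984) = 132928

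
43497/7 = 6213 + 6/7 ≈ 6213.86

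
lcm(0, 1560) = 0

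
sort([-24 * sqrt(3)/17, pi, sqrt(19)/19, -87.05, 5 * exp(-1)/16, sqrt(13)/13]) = [-87.05, -24 * sqrt(3)/17, 5 * exp(-1)/16, sqrt(19)/19, sqrt(13)/13, pi]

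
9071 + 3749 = 12820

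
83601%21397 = 19410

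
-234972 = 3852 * (-61)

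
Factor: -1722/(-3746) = 3^1*7^1*41^1*1873^(-1) = 861/1873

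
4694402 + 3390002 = 8084404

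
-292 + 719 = 427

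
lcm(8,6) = 24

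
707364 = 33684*21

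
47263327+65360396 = 112623723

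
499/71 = 7 + 2/71 ≈ 7.03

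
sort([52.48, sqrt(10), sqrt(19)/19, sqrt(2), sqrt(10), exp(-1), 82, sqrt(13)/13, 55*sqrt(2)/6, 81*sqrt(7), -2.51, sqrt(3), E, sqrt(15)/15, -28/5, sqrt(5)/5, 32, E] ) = [-28/5, -2.51, sqrt(19)/19, sqrt(15)/15, sqrt(13)/13, exp(-1), sqrt(5)/5, sqrt(2), sqrt(3), E, E, sqrt(10), sqrt(10), 55*sqrt(2)/6, 32, 52.48, 82, 81*sqrt(7)] 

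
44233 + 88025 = 132258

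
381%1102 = 381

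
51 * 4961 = 253011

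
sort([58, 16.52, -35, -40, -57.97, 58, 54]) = [-57.97, -40, -35, 16.52, 54, 58, 58]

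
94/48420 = 47/24210 ≈ 0.00194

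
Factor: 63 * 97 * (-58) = -1 * 2^1 * 3^2 * 7^1 * 29^1 * 97^1 = -354438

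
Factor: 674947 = 7^1*13^1*7417^1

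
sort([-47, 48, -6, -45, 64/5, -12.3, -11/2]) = [-47, -45, -12.3, -6, -11/2, 64/5, 48]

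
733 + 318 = 1051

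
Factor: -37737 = -1 * 3^2 * 7^1 * 599^1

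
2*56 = 112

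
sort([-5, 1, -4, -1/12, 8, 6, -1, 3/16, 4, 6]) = [-5, -4, -1, -1/12, 3/16, 1, 4, 6, 6, 8]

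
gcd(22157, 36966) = 1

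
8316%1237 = 894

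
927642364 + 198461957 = 1126104321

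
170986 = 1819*94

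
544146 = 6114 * 89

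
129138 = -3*(-43046)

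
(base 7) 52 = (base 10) 37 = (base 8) 45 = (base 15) 27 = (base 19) 1i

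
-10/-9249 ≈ 0.00108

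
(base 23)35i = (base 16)6b8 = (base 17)5g3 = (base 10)1720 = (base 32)1lo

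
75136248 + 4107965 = 79244213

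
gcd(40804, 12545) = 1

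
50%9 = 5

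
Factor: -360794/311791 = -1 * 2^1 * 7^1 * 25771^1 * 311791^(-1)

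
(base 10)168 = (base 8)250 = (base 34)4w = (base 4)2220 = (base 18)96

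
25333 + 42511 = 67844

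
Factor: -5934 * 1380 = -1 * 2^3 * 3^2 * 5^1 * 23^2 * 43^1 = -8188920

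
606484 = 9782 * 62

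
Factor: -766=-1*2^1*383^1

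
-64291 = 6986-71277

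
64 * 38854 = 2486656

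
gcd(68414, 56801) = 79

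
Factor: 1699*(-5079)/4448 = -1*2^ (-5)*3^1*139^ (-1)*1693^1*1699^1 = -8629221/4448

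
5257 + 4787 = 10044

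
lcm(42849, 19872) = 1371168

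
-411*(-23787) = 9776457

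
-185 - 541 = -726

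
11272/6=5636/3≈1878.67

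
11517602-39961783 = -28444181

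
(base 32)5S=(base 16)BC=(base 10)188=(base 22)8C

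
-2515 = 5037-7552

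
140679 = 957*147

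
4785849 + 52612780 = 57398629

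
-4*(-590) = 2360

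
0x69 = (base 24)49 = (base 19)5a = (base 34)33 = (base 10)105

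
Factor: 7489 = 7489^1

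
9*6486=58374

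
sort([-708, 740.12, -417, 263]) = [-708, -417, 263, 740.12]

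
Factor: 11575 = 5^2 * 463^1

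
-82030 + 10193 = -71837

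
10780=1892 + 8888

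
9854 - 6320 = 3534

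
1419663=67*21189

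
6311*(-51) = -321861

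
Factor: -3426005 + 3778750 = 5^1*70549^1 = 352745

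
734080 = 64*11470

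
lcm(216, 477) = 11448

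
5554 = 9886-4332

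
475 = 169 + 306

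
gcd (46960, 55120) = 80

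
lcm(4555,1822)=9110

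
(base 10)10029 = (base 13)4746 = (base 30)b49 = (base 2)10011100101101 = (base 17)20bg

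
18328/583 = 31 + 255/583 ≈ 31.44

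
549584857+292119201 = 841704058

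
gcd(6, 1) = 1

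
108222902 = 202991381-94768479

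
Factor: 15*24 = 2^3*3^2*5^1 = 360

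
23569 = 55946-32377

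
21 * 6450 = 135450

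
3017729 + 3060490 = 6078219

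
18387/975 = 18 + 279/325 ≈ 18.86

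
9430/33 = 285+25/33 ≈ 285.76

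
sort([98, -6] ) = [-6, 98] 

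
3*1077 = 3231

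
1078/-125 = -8 - 78/125 ≈ -8.62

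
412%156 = 100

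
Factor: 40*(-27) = -1*2^3*3^3*5^1 = -1080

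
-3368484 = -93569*36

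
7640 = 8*955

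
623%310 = 3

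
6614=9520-2906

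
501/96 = 167/32 ≈ 5.22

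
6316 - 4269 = 2047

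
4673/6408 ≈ 0.729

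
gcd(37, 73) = 1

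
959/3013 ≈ 0.318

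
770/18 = 42 + 7/9≈42.78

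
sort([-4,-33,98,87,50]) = [-33,-4,50,87,98]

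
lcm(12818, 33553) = 1140802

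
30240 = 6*5040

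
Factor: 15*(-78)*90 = -1*2^2*3^4*5^2*13^1 = -105300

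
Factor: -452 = -1 * 2^2 * 113^1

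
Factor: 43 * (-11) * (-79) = 11^1 * 43^1 * 79^1 = 37367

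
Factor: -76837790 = -1*2^1*5^1*17^1*451987^1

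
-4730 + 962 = -3768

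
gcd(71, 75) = 1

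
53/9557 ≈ 0.00555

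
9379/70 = 133 + 69/70 ≈ 133.99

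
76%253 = 76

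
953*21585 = 20570505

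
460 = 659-199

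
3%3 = 0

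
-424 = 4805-5229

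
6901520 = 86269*80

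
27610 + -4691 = 22919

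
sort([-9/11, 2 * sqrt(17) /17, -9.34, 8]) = [-9.34, -9/11, 2 * sqrt(17) /17, 8]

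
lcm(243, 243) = 243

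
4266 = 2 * 2133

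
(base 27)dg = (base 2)101101111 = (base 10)367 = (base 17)14a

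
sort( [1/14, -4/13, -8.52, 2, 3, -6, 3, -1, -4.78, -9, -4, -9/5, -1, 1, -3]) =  [-9, -8.52, -6, -4.78, -4, -3, -9/5, -1, -1, -4/13, 1/14, 1, 2, 3, 3]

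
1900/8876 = 475/2219 ≈ 0.214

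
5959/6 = 993+1/6 ≈ 993.17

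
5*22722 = 113610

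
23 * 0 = 0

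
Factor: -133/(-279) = 3^(-2)*7^1*19^1*31^(-1)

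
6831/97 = 70 + 41/97 ≈ 70.42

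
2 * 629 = 1258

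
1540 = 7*220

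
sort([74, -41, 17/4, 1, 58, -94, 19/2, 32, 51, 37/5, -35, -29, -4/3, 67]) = [-94, -41, -35, -29, -4/3, 1, 17/4, 37/5, 19/2, 32, 51, 58, 67, 74]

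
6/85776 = 1/14296≈0.0000699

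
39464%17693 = 4078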